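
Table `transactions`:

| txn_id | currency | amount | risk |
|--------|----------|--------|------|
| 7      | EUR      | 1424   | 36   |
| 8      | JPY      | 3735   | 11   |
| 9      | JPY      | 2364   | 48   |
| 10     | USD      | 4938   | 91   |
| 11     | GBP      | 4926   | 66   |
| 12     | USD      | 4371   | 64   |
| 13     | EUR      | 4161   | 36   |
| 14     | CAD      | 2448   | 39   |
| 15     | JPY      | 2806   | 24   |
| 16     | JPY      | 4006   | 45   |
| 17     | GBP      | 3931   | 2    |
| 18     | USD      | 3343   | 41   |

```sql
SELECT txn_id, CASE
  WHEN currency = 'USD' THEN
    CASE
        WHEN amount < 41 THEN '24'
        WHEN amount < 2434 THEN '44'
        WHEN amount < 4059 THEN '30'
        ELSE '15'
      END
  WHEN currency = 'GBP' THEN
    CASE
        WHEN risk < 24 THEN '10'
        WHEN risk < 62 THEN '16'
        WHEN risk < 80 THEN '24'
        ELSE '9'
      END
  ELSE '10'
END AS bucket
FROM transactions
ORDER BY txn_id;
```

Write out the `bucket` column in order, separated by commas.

10, 10, 10, 15, 24, 15, 10, 10, 10, 10, 10, 30

txn_id=7: currency='EUR' → outer ELSE → 10
txn_id=8: currency='JPY' → outer ELSE → 10
txn_id=9: currency='JPY' → outer ELSE → 10
txn_id=10: currency='USD' → inner[ELSE] → 15
txn_id=11: currency='GBP' → inner[risk < 80] → 24
txn_id=12: currency='USD' → inner[ELSE] → 15
txn_id=13: currency='EUR' → outer ELSE → 10
txn_id=14: currency='CAD' → outer ELSE → 10
txn_id=15: currency='JPY' → outer ELSE → 10
txn_id=16: currency='JPY' → outer ELSE → 10
txn_id=17: currency='GBP' → inner[risk < 24] → 10
txn_id=18: currency='USD' → inner[amount < 4059] → 30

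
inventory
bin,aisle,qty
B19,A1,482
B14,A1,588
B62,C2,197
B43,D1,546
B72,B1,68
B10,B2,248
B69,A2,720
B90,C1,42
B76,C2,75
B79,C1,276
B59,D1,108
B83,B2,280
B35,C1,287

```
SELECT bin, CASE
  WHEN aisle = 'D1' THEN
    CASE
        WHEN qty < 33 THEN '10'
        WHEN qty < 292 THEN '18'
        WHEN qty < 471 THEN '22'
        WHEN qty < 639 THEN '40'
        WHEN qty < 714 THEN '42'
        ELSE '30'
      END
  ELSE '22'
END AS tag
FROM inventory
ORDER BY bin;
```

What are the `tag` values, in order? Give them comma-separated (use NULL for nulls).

22, 22, 22, 22, 40, 18, 22, 22, 22, 22, 22, 22, 22

bin=B10: aisle='B2' → outer ELSE → 22
bin=B14: aisle='A1' → outer ELSE → 22
bin=B19: aisle='A1' → outer ELSE → 22
bin=B35: aisle='C1' → outer ELSE → 22
bin=B43: aisle='D1' → inner[qty < 639] → 40
bin=B59: aisle='D1' → inner[qty < 292] → 18
bin=B62: aisle='C2' → outer ELSE → 22
bin=B69: aisle='A2' → outer ELSE → 22
bin=B72: aisle='B1' → outer ELSE → 22
bin=B76: aisle='C2' → outer ELSE → 22
bin=B79: aisle='C1' → outer ELSE → 22
bin=B83: aisle='B2' → outer ELSE → 22
bin=B90: aisle='C1' → outer ELSE → 22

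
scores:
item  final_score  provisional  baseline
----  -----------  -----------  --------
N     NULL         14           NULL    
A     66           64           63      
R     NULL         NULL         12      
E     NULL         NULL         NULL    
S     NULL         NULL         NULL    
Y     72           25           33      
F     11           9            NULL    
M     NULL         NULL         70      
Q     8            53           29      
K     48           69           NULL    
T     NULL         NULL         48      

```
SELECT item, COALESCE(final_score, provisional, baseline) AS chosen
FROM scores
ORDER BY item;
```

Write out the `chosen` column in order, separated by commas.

66, NULL, 11, 48, 70, 14, 8, 12, NULL, 48, 72

item=A: final_score=66 → 66
item=E: final_score=NULL, provisional=NULL, baseline=NULL (all NULL) → NULL
item=F: final_score=11 → 11
item=K: final_score=48 → 48
item=M: final_score=NULL, provisional=NULL, baseline=70 → 70
item=N: final_score=NULL, provisional=14 → 14
item=Q: final_score=8 → 8
item=R: final_score=NULL, provisional=NULL, baseline=12 → 12
item=S: final_score=NULL, provisional=NULL, baseline=NULL (all NULL) → NULL
item=T: final_score=NULL, provisional=NULL, baseline=48 → 48
item=Y: final_score=72 → 72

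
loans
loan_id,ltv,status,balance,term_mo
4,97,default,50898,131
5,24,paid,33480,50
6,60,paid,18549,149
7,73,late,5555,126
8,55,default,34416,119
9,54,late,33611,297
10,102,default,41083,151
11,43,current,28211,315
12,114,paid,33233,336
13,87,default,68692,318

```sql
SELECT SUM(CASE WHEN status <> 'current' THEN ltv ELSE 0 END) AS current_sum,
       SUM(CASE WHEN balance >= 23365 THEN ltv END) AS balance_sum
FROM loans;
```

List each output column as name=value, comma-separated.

[current_sum: status <> 'current']
loan_id=4: ✓ → 97
loan_id=5: ✓ → 24
loan_id=6: ✓ → 60
loan_id=7: ✓ → 73
loan_id=8: ✓ → 55
loan_id=9: ✓ → 54
loan_id=10: ✓ → 102
loan_id=11: ✗
loan_id=12: ✓ → 114
loan_id=13: ✓ → 87
current_sum = 97 + 24 + 60 + 73 + 55 + 54 + 102 + 114 + 87 = 666
—
[balance_sum: balance >= 23365]
loan_id=4: ✓ → 97
loan_id=5: ✓ → 24
loan_id=6: ✗
loan_id=7: ✗
loan_id=8: ✓ → 55
loan_id=9: ✓ → 54
loan_id=10: ✓ → 102
loan_id=11: ✓ → 43
loan_id=12: ✓ → 114
loan_id=13: ✓ → 87
balance_sum = 97 + 24 + 55 + 54 + 102 + 43 + 114 + 87 = 576

current_sum=666, balance_sum=576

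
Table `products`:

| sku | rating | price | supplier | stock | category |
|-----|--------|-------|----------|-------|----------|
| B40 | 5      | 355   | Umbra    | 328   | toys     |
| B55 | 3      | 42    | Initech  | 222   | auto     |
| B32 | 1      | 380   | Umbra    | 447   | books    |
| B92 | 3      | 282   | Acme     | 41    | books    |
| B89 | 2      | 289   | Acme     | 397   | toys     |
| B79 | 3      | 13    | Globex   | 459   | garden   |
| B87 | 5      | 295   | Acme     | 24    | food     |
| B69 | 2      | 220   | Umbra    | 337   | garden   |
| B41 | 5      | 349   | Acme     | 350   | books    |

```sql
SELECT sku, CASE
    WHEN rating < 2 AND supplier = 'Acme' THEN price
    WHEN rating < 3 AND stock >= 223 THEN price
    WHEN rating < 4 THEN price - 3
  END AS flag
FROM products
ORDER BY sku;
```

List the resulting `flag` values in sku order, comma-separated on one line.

sku=B32: rating < 3 AND stock >= 223 → 380
sku=B40: (no match → NULL) → NULL
sku=B41: (no match → NULL) → NULL
sku=B55: rating < 4 → 39
sku=B69: rating < 3 AND stock >= 223 → 220
sku=B79: rating < 4 → 10
sku=B87: (no match → NULL) → NULL
sku=B89: rating < 3 AND stock >= 223 → 289
sku=B92: rating < 4 → 279

380, NULL, NULL, 39, 220, 10, NULL, 289, 279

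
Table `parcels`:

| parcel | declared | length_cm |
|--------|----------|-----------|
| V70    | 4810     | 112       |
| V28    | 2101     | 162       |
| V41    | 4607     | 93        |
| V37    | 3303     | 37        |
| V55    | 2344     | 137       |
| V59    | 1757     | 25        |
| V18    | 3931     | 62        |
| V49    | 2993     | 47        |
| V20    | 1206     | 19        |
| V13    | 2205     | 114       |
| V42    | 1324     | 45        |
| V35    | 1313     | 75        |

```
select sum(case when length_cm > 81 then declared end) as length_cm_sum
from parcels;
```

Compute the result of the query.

16067

parcel=V70: ✓ → 4810
parcel=V28: ✓ → 2101
parcel=V41: ✓ → 4607
parcel=V37: ✗
parcel=V55: ✓ → 2344
parcel=V59: ✗
parcel=V18: ✗
parcel=V49: ✗
parcel=V20: ✗
parcel=V13: ✓ → 2205
parcel=V42: ✗
parcel=V35: ✗
length_cm_sum = 4810 + 2101 + 4607 + 2344 + 2205 = 16067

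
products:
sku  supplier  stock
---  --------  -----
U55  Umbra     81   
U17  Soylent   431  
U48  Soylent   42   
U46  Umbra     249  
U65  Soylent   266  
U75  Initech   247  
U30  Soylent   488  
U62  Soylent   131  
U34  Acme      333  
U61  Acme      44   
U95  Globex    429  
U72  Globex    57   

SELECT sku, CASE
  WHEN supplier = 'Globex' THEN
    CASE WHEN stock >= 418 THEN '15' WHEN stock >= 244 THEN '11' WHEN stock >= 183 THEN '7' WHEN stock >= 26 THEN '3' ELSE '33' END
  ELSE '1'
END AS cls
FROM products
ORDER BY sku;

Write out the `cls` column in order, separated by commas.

sku=U17: supplier='Soylent' → outer ELSE → 1
sku=U30: supplier='Soylent' → outer ELSE → 1
sku=U34: supplier='Acme' → outer ELSE → 1
sku=U46: supplier='Umbra' → outer ELSE → 1
sku=U48: supplier='Soylent' → outer ELSE → 1
sku=U55: supplier='Umbra' → outer ELSE → 1
sku=U61: supplier='Acme' → outer ELSE → 1
sku=U62: supplier='Soylent' → outer ELSE → 1
sku=U65: supplier='Soylent' → outer ELSE → 1
sku=U72: supplier='Globex' → inner[stock >= 26] → 3
sku=U75: supplier='Initech' → outer ELSE → 1
sku=U95: supplier='Globex' → inner[stock >= 418] → 15

1, 1, 1, 1, 1, 1, 1, 1, 1, 3, 1, 15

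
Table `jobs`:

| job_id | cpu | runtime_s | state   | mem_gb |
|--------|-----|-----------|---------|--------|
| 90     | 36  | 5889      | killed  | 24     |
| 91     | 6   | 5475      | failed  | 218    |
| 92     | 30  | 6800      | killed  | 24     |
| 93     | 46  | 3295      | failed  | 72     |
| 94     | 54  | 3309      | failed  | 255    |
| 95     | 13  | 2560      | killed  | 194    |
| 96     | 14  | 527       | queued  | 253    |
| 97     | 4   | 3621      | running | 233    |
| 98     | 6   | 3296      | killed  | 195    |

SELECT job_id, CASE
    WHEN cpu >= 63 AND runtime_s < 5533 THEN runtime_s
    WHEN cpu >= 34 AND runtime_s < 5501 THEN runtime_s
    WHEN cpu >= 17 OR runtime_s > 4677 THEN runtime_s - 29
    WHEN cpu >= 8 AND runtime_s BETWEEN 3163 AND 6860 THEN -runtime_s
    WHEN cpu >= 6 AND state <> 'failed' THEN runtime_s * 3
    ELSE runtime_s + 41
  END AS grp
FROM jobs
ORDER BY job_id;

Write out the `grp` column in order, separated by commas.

job_id=90: cpu >= 17 OR runtime_s > 4677 → 5860
job_id=91: cpu >= 17 OR runtime_s > 4677 → 5446
job_id=92: cpu >= 17 OR runtime_s > 4677 → 6771
job_id=93: cpu >= 34 AND runtime_s < 5501 → 3295
job_id=94: cpu >= 34 AND runtime_s < 5501 → 3309
job_id=95: cpu >= 6 AND state <> 'failed' → 7680
job_id=96: cpu >= 6 AND state <> 'failed' → 1581
job_id=97: ELSE → 3662
job_id=98: cpu >= 6 AND state <> 'failed' → 9888

5860, 5446, 6771, 3295, 3309, 7680, 1581, 3662, 9888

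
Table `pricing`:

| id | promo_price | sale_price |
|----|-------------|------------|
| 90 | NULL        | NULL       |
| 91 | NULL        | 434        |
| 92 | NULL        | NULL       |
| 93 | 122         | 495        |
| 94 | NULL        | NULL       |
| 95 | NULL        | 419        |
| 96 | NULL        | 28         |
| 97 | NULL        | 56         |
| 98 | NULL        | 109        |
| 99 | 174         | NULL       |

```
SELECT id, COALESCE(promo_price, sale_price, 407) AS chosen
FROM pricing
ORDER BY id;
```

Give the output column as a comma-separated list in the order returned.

407, 434, 407, 122, 407, 419, 28, 56, 109, 174

id=90: promo_price=NULL, sale_price=NULL, → literal 407 → 407
id=91: promo_price=NULL, sale_price=434 → 434
id=92: promo_price=NULL, sale_price=NULL, → literal 407 → 407
id=93: promo_price=122 → 122
id=94: promo_price=NULL, sale_price=NULL, → literal 407 → 407
id=95: promo_price=NULL, sale_price=419 → 419
id=96: promo_price=NULL, sale_price=28 → 28
id=97: promo_price=NULL, sale_price=56 → 56
id=98: promo_price=NULL, sale_price=109 → 109
id=99: promo_price=174 → 174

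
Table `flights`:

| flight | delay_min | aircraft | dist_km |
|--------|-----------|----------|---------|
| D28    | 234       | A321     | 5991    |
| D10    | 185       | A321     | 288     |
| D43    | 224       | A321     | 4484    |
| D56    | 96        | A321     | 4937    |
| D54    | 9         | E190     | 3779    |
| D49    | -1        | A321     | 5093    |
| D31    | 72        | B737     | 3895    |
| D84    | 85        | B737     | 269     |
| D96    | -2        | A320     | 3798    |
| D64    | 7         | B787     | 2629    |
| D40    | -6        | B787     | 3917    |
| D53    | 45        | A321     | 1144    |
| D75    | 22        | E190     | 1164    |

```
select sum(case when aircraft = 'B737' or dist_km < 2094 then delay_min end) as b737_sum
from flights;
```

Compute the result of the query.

409

flight=D28: ✗
flight=D10: ✓ → 185
flight=D43: ✗
flight=D56: ✗
flight=D54: ✗
flight=D49: ✗
flight=D31: ✓ → 72
flight=D84: ✓ → 85
flight=D96: ✗
flight=D64: ✗
flight=D40: ✗
flight=D53: ✓ → 45
flight=D75: ✓ → 22
b737_sum = 185 + 72 + 85 + 45 + 22 = 409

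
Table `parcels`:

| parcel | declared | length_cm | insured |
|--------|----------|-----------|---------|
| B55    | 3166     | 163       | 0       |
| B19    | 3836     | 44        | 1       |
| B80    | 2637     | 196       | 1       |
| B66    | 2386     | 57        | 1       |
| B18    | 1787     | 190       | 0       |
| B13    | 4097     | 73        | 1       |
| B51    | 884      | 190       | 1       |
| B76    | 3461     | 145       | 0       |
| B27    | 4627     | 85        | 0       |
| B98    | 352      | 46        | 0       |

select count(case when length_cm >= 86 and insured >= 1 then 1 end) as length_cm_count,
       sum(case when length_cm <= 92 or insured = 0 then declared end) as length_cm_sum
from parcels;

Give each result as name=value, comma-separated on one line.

length_cm_count=2, length_cm_sum=23712

[length_cm_count: length_cm >= 86 and insured >= 1]
parcel=B55: ✗
parcel=B19: ✗
parcel=B80: ✓ → 1
parcel=B66: ✗
parcel=B18: ✗
parcel=B13: ✗
parcel=B51: ✓ → 1
parcel=B76: ✗
parcel=B27: ✗
parcel=B98: ✗
length_cm_count = COUNT(1, 1) = 2
—
[length_cm_sum: length_cm <= 92 or insured = 0]
parcel=B55: ✓ → 3166
parcel=B19: ✓ → 3836
parcel=B80: ✗
parcel=B66: ✓ → 2386
parcel=B18: ✓ → 1787
parcel=B13: ✓ → 4097
parcel=B51: ✗
parcel=B76: ✓ → 3461
parcel=B27: ✓ → 4627
parcel=B98: ✓ → 352
length_cm_sum = 3166 + 3836 + 2386 + 1787 + 4097 + 3461 + 4627 + 352 = 23712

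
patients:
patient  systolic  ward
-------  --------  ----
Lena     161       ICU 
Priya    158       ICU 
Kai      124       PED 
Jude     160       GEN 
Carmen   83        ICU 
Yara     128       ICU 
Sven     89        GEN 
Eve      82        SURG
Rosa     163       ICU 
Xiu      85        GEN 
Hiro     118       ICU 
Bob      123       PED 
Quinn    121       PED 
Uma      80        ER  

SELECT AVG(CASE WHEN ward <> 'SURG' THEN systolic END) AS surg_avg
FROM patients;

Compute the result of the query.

122.5384615385

patient=Lena: ✓ → 161
patient=Priya: ✓ → 158
patient=Kai: ✓ → 124
patient=Jude: ✓ → 160
patient=Carmen: ✓ → 83
patient=Yara: ✓ → 128
patient=Sven: ✓ → 89
patient=Eve: ✗
patient=Rosa: ✓ → 163
patient=Xiu: ✓ → 85
patient=Hiro: ✓ → 118
patient=Bob: ✓ → 123
patient=Quinn: ✓ → 121
patient=Uma: ✓ → 80
surg_avg = (161 + 158 + 124 + 160 + 83 + 128 + 89 + 163 + 85 + 118 + 123 + 121 + 80) / 13 = 122.5384615385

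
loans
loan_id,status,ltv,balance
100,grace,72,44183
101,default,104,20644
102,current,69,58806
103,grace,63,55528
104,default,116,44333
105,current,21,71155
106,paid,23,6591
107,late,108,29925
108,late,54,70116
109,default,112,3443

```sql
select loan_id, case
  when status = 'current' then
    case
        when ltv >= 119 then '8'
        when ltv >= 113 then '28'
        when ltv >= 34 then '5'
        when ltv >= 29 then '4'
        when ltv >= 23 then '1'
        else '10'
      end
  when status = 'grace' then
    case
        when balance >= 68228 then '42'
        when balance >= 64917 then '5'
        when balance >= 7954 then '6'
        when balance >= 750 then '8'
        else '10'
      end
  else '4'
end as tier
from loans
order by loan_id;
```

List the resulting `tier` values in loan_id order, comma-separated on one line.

6, 4, 5, 6, 4, 10, 4, 4, 4, 4

loan_id=100: status='grace' → inner[balance >= 7954] → 6
loan_id=101: status='default' → outer ELSE → 4
loan_id=102: status='current' → inner[ltv >= 34] → 5
loan_id=103: status='grace' → inner[balance >= 7954] → 6
loan_id=104: status='default' → outer ELSE → 4
loan_id=105: status='current' → inner[ELSE] → 10
loan_id=106: status='paid' → outer ELSE → 4
loan_id=107: status='late' → outer ELSE → 4
loan_id=108: status='late' → outer ELSE → 4
loan_id=109: status='default' → outer ELSE → 4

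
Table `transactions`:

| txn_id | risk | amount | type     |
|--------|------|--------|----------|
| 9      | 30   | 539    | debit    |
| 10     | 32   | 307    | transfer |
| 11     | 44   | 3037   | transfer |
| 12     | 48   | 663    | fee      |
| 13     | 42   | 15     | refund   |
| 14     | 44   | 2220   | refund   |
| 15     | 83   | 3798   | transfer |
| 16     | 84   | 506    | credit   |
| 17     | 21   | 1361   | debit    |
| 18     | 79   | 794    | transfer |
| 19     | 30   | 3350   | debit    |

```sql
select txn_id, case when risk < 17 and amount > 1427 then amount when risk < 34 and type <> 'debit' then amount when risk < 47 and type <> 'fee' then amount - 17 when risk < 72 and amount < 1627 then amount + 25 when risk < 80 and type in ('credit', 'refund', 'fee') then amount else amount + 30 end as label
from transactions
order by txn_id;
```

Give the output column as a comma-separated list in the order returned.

522, 307, 3020, 688, -2, 2203, 3828, 536, 1344, 824, 3333

txn_id=9: risk < 47 and type <> 'fee' → 522
txn_id=10: risk < 34 and type <> 'debit' → 307
txn_id=11: risk < 47 and type <> 'fee' → 3020
txn_id=12: risk < 72 and amount < 1627 → 688
txn_id=13: risk < 47 and type <> 'fee' → -2
txn_id=14: risk < 47 and type <> 'fee' → 2203
txn_id=15: ELSE → 3828
txn_id=16: ELSE → 536
txn_id=17: risk < 47 and type <> 'fee' → 1344
txn_id=18: ELSE → 824
txn_id=19: risk < 47 and type <> 'fee' → 3333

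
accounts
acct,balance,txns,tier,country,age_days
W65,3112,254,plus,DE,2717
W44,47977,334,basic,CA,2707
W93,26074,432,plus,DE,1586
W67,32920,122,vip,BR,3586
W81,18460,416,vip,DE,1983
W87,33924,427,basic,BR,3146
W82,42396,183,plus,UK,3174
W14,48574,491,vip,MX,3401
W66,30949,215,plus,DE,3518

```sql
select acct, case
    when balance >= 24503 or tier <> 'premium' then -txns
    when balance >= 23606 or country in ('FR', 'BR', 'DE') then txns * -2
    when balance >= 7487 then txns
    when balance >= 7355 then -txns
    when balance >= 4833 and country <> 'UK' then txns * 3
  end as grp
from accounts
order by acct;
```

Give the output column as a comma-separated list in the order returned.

-491, -334, -254, -215, -122, -416, -183, -427, -432

acct=W14: balance >= 24503 or tier <> 'premium' → -491
acct=W44: balance >= 24503 or tier <> 'premium' → -334
acct=W65: balance >= 24503 or tier <> 'premium' → -254
acct=W66: balance >= 24503 or tier <> 'premium' → -215
acct=W67: balance >= 24503 or tier <> 'premium' → -122
acct=W81: balance >= 24503 or tier <> 'premium' → -416
acct=W82: balance >= 24503 or tier <> 'premium' → -183
acct=W87: balance >= 24503 or tier <> 'premium' → -427
acct=W93: balance >= 24503 or tier <> 'premium' → -432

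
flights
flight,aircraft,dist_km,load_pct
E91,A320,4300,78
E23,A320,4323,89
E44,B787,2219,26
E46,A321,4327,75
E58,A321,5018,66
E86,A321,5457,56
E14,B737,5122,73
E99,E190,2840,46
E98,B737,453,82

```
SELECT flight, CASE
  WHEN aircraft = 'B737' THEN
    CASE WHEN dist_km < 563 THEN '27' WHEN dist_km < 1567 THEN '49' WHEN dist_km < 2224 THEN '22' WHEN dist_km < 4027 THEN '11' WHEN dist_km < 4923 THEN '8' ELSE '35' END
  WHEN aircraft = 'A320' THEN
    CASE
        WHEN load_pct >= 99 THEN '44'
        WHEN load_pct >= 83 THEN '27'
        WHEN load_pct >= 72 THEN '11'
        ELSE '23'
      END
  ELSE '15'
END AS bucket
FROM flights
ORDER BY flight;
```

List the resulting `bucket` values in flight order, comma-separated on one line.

flight=E14: aircraft='B737' → inner[ELSE] → 35
flight=E23: aircraft='A320' → inner[load_pct >= 83] → 27
flight=E44: aircraft='B787' → outer ELSE → 15
flight=E46: aircraft='A321' → outer ELSE → 15
flight=E58: aircraft='A321' → outer ELSE → 15
flight=E86: aircraft='A321' → outer ELSE → 15
flight=E91: aircraft='A320' → inner[load_pct >= 72] → 11
flight=E98: aircraft='B737' → inner[dist_km < 563] → 27
flight=E99: aircraft='E190' → outer ELSE → 15

35, 27, 15, 15, 15, 15, 11, 27, 15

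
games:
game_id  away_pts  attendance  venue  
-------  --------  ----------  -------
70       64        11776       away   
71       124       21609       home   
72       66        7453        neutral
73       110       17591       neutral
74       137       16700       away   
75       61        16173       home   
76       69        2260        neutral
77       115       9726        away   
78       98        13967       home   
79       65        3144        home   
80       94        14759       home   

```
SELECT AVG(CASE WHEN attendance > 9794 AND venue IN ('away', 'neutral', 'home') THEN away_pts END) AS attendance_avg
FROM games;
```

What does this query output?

98.2857142857

game_id=70: ✓ → 64
game_id=71: ✓ → 124
game_id=72: ✗
game_id=73: ✓ → 110
game_id=74: ✓ → 137
game_id=75: ✓ → 61
game_id=76: ✗
game_id=77: ✗
game_id=78: ✓ → 98
game_id=79: ✗
game_id=80: ✓ → 94
attendance_avg = (64 + 124 + 110 + 137 + 61 + 98 + 94) / 7 = 98.2857142857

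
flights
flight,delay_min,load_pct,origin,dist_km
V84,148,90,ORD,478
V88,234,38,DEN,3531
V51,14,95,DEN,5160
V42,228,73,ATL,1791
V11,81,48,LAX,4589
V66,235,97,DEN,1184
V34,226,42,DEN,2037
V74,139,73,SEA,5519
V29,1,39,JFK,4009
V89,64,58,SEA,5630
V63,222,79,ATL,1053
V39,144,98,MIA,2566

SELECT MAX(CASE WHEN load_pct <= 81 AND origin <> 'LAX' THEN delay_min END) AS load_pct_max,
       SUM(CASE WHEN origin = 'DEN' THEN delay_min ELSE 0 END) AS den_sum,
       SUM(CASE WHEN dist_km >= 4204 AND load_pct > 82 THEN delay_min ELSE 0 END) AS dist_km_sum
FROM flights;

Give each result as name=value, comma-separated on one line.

load_pct_max=234, den_sum=709, dist_km_sum=14

[load_pct_max: load_pct <= 81 AND origin <> 'LAX']
flight=V84: ✗
flight=V88: ✓ → 234
flight=V51: ✗
flight=V42: ✓ → 228
flight=V11: ✗
flight=V66: ✗
flight=V34: ✓ → 226
flight=V74: ✓ → 139
flight=V29: ✓ → 1
flight=V89: ✓ → 64
flight=V63: ✓ → 222
flight=V39: ✗
load_pct_max = MAX(234, 228, 226, 139, 1, 64, 222) = 234
—
[den_sum: origin = 'DEN']
flight=V84: ✗
flight=V88: ✓ → 234
flight=V51: ✓ → 14
flight=V42: ✗
flight=V11: ✗
flight=V66: ✓ → 235
flight=V34: ✓ → 226
flight=V74: ✗
flight=V29: ✗
flight=V89: ✗
flight=V63: ✗
flight=V39: ✗
den_sum = 234 + 14 + 235 + 226 = 709
—
[dist_km_sum: dist_km >= 4204 AND load_pct > 82]
flight=V84: ✗
flight=V88: ✗
flight=V51: ✓ → 14
flight=V42: ✗
flight=V11: ✗
flight=V66: ✗
flight=V34: ✗
flight=V74: ✗
flight=V29: ✗
flight=V89: ✗
flight=V63: ✗
flight=V39: ✗
dist_km_sum = 14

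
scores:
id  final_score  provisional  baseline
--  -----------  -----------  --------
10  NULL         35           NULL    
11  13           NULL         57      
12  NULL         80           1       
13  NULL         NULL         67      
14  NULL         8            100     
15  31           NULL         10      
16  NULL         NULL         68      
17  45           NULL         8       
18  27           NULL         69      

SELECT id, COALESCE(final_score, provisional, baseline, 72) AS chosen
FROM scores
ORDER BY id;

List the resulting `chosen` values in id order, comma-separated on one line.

35, 13, 80, 67, 8, 31, 68, 45, 27

id=10: final_score=NULL, provisional=35 → 35
id=11: final_score=13 → 13
id=12: final_score=NULL, provisional=80 → 80
id=13: final_score=NULL, provisional=NULL, baseline=67 → 67
id=14: final_score=NULL, provisional=8 → 8
id=15: final_score=31 → 31
id=16: final_score=NULL, provisional=NULL, baseline=68 → 68
id=17: final_score=45 → 45
id=18: final_score=27 → 27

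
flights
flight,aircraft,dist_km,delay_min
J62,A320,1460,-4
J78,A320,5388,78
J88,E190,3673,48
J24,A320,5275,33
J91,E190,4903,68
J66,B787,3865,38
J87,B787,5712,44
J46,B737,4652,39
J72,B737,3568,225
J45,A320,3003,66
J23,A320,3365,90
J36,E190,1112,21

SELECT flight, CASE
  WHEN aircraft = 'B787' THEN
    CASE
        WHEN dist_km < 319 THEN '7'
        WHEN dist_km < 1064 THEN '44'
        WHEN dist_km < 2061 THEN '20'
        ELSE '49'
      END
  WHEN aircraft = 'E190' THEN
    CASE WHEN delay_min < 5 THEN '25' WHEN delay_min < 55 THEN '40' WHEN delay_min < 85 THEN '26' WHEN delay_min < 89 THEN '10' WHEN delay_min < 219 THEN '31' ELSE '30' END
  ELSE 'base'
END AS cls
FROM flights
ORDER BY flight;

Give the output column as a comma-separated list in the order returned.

base, base, 40, base, base, base, 49, base, base, 49, 40, 26

flight=J23: aircraft='A320' → outer ELSE → base
flight=J24: aircraft='A320' → outer ELSE → base
flight=J36: aircraft='E190' → inner[delay_min < 55] → 40
flight=J45: aircraft='A320' → outer ELSE → base
flight=J46: aircraft='B737' → outer ELSE → base
flight=J62: aircraft='A320' → outer ELSE → base
flight=J66: aircraft='B787' → inner[ELSE] → 49
flight=J72: aircraft='B737' → outer ELSE → base
flight=J78: aircraft='A320' → outer ELSE → base
flight=J87: aircraft='B787' → inner[ELSE] → 49
flight=J88: aircraft='E190' → inner[delay_min < 55] → 40
flight=J91: aircraft='E190' → inner[delay_min < 85] → 26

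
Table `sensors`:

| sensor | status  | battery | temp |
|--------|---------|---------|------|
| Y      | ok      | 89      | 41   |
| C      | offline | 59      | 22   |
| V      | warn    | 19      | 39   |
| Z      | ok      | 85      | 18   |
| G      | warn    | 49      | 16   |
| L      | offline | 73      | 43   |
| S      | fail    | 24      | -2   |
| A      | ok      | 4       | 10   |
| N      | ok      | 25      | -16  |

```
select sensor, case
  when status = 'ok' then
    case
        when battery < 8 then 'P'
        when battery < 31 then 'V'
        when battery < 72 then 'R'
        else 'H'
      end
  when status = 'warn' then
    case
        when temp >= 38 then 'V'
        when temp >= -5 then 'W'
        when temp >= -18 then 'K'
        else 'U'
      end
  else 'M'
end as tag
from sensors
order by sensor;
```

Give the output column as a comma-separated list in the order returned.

sensor=A: status='ok' → inner[battery < 8] → P
sensor=C: status='offline' → outer ELSE → M
sensor=G: status='warn' → inner[temp >= -5] → W
sensor=L: status='offline' → outer ELSE → M
sensor=N: status='ok' → inner[battery < 31] → V
sensor=S: status='fail' → outer ELSE → M
sensor=V: status='warn' → inner[temp >= 38] → V
sensor=Y: status='ok' → inner[ELSE] → H
sensor=Z: status='ok' → inner[ELSE] → H

P, M, W, M, V, M, V, H, H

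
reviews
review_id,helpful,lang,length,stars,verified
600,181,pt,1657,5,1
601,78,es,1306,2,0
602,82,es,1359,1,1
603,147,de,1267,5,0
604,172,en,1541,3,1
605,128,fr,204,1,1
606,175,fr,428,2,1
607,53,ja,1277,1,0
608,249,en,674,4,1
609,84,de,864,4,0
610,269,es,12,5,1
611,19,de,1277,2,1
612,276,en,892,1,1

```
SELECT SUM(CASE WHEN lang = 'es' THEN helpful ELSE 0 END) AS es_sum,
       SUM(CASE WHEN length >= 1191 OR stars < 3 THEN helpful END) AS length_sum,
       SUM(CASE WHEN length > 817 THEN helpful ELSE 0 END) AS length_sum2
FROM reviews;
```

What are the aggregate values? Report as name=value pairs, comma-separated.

[es_sum: lang = 'es']
review_id=600: ✗
review_id=601: ✓ → 78
review_id=602: ✓ → 82
review_id=603: ✗
review_id=604: ✗
review_id=605: ✗
review_id=606: ✗
review_id=607: ✗
review_id=608: ✗
review_id=609: ✗
review_id=610: ✓ → 269
review_id=611: ✗
review_id=612: ✗
es_sum = 78 + 82 + 269 = 429
—
[length_sum: length >= 1191 OR stars < 3]
review_id=600: ✓ → 181
review_id=601: ✓ → 78
review_id=602: ✓ → 82
review_id=603: ✓ → 147
review_id=604: ✓ → 172
review_id=605: ✓ → 128
review_id=606: ✓ → 175
review_id=607: ✓ → 53
review_id=608: ✗
review_id=609: ✗
review_id=610: ✗
review_id=611: ✓ → 19
review_id=612: ✓ → 276
length_sum = 181 + 78 + 82 + 147 + 172 + 128 + 175 + 53 + 19 + 276 = 1311
—
[length_sum2: length > 817]
review_id=600: ✓ → 181
review_id=601: ✓ → 78
review_id=602: ✓ → 82
review_id=603: ✓ → 147
review_id=604: ✓ → 172
review_id=605: ✗
review_id=606: ✗
review_id=607: ✓ → 53
review_id=608: ✗
review_id=609: ✓ → 84
review_id=610: ✗
review_id=611: ✓ → 19
review_id=612: ✓ → 276
length_sum2 = 181 + 78 + 82 + 147 + 172 + 53 + 84 + 19 + 276 = 1092

es_sum=429, length_sum=1311, length_sum2=1092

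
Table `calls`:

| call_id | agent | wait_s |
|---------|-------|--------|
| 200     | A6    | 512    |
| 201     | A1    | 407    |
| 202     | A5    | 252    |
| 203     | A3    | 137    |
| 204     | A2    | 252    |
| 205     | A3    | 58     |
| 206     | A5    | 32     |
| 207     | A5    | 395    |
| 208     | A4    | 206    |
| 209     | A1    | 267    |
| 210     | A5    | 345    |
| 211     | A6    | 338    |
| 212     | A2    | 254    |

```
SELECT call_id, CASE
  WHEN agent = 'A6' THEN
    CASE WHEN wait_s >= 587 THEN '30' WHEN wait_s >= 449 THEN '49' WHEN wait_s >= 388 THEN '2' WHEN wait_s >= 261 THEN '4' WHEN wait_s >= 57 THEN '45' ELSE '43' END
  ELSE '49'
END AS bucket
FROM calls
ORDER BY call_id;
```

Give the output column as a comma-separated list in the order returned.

49, 49, 49, 49, 49, 49, 49, 49, 49, 49, 49, 4, 49

call_id=200: agent='A6' → inner[wait_s >= 449] → 49
call_id=201: agent='A1' → outer ELSE → 49
call_id=202: agent='A5' → outer ELSE → 49
call_id=203: agent='A3' → outer ELSE → 49
call_id=204: agent='A2' → outer ELSE → 49
call_id=205: agent='A3' → outer ELSE → 49
call_id=206: agent='A5' → outer ELSE → 49
call_id=207: agent='A5' → outer ELSE → 49
call_id=208: agent='A4' → outer ELSE → 49
call_id=209: agent='A1' → outer ELSE → 49
call_id=210: agent='A5' → outer ELSE → 49
call_id=211: agent='A6' → inner[wait_s >= 261] → 4
call_id=212: agent='A2' → outer ELSE → 49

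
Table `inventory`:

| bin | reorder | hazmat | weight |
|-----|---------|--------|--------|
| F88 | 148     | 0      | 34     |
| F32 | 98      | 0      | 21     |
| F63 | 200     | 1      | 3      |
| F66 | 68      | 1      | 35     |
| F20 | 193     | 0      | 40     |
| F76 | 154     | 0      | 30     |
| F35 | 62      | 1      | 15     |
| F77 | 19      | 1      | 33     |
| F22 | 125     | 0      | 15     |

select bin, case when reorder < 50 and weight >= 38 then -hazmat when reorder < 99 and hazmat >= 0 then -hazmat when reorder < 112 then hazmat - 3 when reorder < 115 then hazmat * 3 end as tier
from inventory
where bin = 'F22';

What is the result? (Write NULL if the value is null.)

bin = F22: reorder=125, hazmat=0, weight=15.
reorder < 50 and weight >= 38 → false
reorder < 99 and hazmat >= 0 → false
reorder < 112 → false
reorder < 115 → false
No WHEN matched and there is no ELSE, so the CASE yields NULL.

NULL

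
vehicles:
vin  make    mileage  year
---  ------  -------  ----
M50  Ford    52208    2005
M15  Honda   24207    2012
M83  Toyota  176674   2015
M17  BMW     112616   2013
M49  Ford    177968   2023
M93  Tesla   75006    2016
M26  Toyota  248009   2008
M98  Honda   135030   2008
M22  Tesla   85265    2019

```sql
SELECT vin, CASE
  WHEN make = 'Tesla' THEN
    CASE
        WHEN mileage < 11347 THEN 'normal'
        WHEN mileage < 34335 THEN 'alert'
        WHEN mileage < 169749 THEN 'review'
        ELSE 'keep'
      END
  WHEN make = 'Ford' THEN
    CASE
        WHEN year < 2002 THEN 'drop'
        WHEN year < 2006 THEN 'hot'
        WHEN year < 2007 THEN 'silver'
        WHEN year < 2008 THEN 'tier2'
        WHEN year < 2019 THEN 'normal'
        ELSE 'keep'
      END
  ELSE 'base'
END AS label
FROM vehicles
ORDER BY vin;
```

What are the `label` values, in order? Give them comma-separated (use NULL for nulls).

base, base, review, base, keep, hot, base, review, base

vin=M15: make='Honda' → outer ELSE → base
vin=M17: make='BMW' → outer ELSE → base
vin=M22: make='Tesla' → inner[mileage < 169749] → review
vin=M26: make='Toyota' → outer ELSE → base
vin=M49: make='Ford' → inner[ELSE] → keep
vin=M50: make='Ford' → inner[year < 2006] → hot
vin=M83: make='Toyota' → outer ELSE → base
vin=M93: make='Tesla' → inner[mileage < 169749] → review
vin=M98: make='Honda' → outer ELSE → base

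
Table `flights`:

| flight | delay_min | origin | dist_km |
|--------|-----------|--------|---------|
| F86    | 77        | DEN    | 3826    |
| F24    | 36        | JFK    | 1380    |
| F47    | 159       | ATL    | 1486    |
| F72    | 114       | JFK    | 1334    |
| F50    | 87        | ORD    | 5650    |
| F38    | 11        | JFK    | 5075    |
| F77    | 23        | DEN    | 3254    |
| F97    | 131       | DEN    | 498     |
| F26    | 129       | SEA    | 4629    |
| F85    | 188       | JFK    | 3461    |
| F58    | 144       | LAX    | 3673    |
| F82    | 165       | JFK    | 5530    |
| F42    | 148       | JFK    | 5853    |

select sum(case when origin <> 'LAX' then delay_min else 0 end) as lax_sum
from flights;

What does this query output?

1268

flight=F86: ✓ → 77
flight=F24: ✓ → 36
flight=F47: ✓ → 159
flight=F72: ✓ → 114
flight=F50: ✓ → 87
flight=F38: ✓ → 11
flight=F77: ✓ → 23
flight=F97: ✓ → 131
flight=F26: ✓ → 129
flight=F85: ✓ → 188
flight=F58: ✗
flight=F82: ✓ → 165
flight=F42: ✓ → 148
lax_sum = 77 + 36 + 159 + 114 + 87 + 11 + 23 + 131 + 129 + 188 + 165 + 148 = 1268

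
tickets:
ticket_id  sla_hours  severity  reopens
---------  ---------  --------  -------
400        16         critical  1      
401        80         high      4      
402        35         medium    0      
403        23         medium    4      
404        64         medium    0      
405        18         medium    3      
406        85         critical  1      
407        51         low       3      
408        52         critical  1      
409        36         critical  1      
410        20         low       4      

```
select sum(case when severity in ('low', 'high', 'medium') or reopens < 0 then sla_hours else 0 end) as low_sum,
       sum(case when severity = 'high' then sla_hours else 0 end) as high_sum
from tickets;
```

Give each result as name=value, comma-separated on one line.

[low_sum: severity in ('low', 'high', 'medium') or reopens < 0]
ticket_id=400: ✗
ticket_id=401: ✓ → 80
ticket_id=402: ✓ → 35
ticket_id=403: ✓ → 23
ticket_id=404: ✓ → 64
ticket_id=405: ✓ → 18
ticket_id=406: ✗
ticket_id=407: ✓ → 51
ticket_id=408: ✗
ticket_id=409: ✗
ticket_id=410: ✓ → 20
low_sum = 80 + 35 + 23 + 64 + 18 + 51 + 20 = 291
—
[high_sum: severity = 'high']
ticket_id=400: ✗
ticket_id=401: ✓ → 80
ticket_id=402: ✗
ticket_id=403: ✗
ticket_id=404: ✗
ticket_id=405: ✗
ticket_id=406: ✗
ticket_id=407: ✗
ticket_id=408: ✗
ticket_id=409: ✗
ticket_id=410: ✗
high_sum = 80

low_sum=291, high_sum=80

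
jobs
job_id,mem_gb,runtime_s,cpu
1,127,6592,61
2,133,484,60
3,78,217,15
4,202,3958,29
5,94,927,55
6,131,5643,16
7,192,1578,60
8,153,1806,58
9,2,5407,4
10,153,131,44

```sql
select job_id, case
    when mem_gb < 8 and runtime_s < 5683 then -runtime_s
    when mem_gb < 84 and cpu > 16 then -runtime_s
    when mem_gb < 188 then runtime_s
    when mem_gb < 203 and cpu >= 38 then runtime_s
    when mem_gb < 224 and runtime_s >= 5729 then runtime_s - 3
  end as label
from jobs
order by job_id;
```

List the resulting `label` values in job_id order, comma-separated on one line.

6592, 484, 217, NULL, 927, 5643, 1578, 1806, -5407, 131

job_id=1: mem_gb < 188 → 6592
job_id=2: mem_gb < 188 → 484
job_id=3: mem_gb < 188 → 217
job_id=4: (no match → NULL) → NULL
job_id=5: mem_gb < 188 → 927
job_id=6: mem_gb < 188 → 5643
job_id=7: mem_gb < 203 and cpu >= 38 → 1578
job_id=8: mem_gb < 188 → 1806
job_id=9: mem_gb < 8 and runtime_s < 5683 → -5407
job_id=10: mem_gb < 188 → 131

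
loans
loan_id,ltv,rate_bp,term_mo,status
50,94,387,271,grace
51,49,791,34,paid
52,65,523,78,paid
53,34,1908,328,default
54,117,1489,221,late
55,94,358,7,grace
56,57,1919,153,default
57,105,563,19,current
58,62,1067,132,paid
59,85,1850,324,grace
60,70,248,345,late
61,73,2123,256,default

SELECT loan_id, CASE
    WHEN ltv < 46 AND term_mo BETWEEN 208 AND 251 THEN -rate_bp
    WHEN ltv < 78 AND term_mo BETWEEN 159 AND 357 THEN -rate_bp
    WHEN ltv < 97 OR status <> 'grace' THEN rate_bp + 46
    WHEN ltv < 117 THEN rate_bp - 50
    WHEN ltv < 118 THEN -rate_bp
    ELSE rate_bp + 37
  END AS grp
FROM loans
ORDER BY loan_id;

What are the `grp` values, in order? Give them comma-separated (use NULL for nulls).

loan_id=50: ltv < 97 OR status <> 'grace' → 433
loan_id=51: ltv < 97 OR status <> 'grace' → 837
loan_id=52: ltv < 97 OR status <> 'grace' → 569
loan_id=53: ltv < 78 AND term_mo BETWEEN 159 AND 357 → -1908
loan_id=54: ltv < 97 OR status <> 'grace' → 1535
loan_id=55: ltv < 97 OR status <> 'grace' → 404
loan_id=56: ltv < 97 OR status <> 'grace' → 1965
loan_id=57: ltv < 97 OR status <> 'grace' → 609
loan_id=58: ltv < 97 OR status <> 'grace' → 1113
loan_id=59: ltv < 97 OR status <> 'grace' → 1896
loan_id=60: ltv < 78 AND term_mo BETWEEN 159 AND 357 → -248
loan_id=61: ltv < 78 AND term_mo BETWEEN 159 AND 357 → -2123

433, 837, 569, -1908, 1535, 404, 1965, 609, 1113, 1896, -248, -2123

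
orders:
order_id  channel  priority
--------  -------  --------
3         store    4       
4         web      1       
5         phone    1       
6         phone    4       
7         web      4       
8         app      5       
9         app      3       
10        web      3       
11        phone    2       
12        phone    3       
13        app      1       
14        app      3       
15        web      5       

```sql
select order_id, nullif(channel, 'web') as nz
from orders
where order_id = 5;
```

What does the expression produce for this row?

phone

order_id = 5: channel=phone, priority=1.
channel=phone vs web: differ → phone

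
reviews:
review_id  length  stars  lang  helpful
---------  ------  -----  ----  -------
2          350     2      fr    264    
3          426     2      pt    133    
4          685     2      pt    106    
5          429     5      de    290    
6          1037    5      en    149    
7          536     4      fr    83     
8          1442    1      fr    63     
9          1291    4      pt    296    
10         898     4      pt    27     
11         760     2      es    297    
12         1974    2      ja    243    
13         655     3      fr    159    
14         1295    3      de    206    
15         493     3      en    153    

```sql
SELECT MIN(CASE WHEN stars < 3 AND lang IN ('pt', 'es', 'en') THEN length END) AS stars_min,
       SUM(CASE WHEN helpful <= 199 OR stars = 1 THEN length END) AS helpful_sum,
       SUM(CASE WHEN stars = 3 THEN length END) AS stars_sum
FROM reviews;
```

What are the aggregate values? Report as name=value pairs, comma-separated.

[stars_min: stars < 3 AND lang IN ('pt', 'es', 'en')]
review_id=2: ✗
review_id=3: ✓ → 426
review_id=4: ✓ → 685
review_id=5: ✗
review_id=6: ✗
review_id=7: ✗
review_id=8: ✗
review_id=9: ✗
review_id=10: ✗
review_id=11: ✓ → 760
review_id=12: ✗
review_id=13: ✗
review_id=14: ✗
review_id=15: ✗
stars_min = MIN(426, 685, 760) = 426
—
[helpful_sum: helpful <= 199 OR stars = 1]
review_id=2: ✗
review_id=3: ✓ → 426
review_id=4: ✓ → 685
review_id=5: ✗
review_id=6: ✓ → 1037
review_id=7: ✓ → 536
review_id=8: ✓ → 1442
review_id=9: ✗
review_id=10: ✓ → 898
review_id=11: ✗
review_id=12: ✗
review_id=13: ✓ → 655
review_id=14: ✗
review_id=15: ✓ → 493
helpful_sum = 426 + 685 + 1037 + 536 + 1442 + 898 + 655 + 493 = 6172
—
[stars_sum: stars = 3]
review_id=2: ✗
review_id=3: ✗
review_id=4: ✗
review_id=5: ✗
review_id=6: ✗
review_id=7: ✗
review_id=8: ✗
review_id=9: ✗
review_id=10: ✗
review_id=11: ✗
review_id=12: ✗
review_id=13: ✓ → 655
review_id=14: ✓ → 1295
review_id=15: ✓ → 493
stars_sum = 655 + 1295 + 493 = 2443

stars_min=426, helpful_sum=6172, stars_sum=2443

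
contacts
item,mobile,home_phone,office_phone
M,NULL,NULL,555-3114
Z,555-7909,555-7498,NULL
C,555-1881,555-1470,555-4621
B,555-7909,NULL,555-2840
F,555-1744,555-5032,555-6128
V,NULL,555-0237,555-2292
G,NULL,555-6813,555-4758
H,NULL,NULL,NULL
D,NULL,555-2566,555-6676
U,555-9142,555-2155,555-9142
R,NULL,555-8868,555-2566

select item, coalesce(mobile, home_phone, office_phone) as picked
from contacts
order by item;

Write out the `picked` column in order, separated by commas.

item=B: mobile=555-7909 → 555-7909
item=C: mobile=555-1881 → 555-1881
item=D: mobile=NULL, home_phone=555-2566 → 555-2566
item=F: mobile=555-1744 → 555-1744
item=G: mobile=NULL, home_phone=555-6813 → 555-6813
item=H: mobile=NULL, home_phone=NULL, office_phone=NULL (all NULL) → NULL
item=M: mobile=NULL, home_phone=NULL, office_phone=555-3114 → 555-3114
item=R: mobile=NULL, home_phone=555-8868 → 555-8868
item=U: mobile=555-9142 → 555-9142
item=V: mobile=NULL, home_phone=555-0237 → 555-0237
item=Z: mobile=555-7909 → 555-7909

555-7909, 555-1881, 555-2566, 555-1744, 555-6813, NULL, 555-3114, 555-8868, 555-9142, 555-0237, 555-7909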